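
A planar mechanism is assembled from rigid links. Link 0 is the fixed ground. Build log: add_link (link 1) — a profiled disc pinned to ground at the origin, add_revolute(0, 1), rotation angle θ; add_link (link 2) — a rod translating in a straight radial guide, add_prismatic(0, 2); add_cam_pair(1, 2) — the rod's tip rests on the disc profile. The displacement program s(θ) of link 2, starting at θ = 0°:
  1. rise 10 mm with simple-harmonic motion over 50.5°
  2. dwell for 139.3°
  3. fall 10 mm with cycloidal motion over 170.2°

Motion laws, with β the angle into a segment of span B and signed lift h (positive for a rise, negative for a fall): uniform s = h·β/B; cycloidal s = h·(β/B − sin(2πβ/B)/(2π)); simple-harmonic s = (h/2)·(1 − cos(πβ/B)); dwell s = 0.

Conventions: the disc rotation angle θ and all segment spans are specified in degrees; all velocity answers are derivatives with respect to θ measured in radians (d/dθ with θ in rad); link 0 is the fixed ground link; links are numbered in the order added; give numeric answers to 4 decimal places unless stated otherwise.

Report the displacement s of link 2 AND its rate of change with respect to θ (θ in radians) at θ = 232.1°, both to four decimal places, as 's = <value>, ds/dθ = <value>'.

seg 1 [0°–50.5°] simple-harmonic, h=10: full span → s += 10 → s = 10.0000
seg 2 [50.5°–189.8°] dwell: s stays 10.0000
seg 3 [189.8°–360°] cycloidal, h=-10: θ=232.1° here. β=42.3, B=170.2. -10·(0.2485 − sin(2π·0.2485)/(2π)) = -0.8938 → s = 9.1062
velocity in seg [189.8°–360°] (cycloidal), θ in radians: β = 42.3° = 0.7383 rad, B = 170.2° = 2.9706 rad; ds/dθ = (h/B)(1 − cos(2πβ/B)) = ((-10)/2.9706)(1 − cos(2π·0.2485)) = -3.335311 mm/rad

s = 9.1062, ds/dθ = -3.3353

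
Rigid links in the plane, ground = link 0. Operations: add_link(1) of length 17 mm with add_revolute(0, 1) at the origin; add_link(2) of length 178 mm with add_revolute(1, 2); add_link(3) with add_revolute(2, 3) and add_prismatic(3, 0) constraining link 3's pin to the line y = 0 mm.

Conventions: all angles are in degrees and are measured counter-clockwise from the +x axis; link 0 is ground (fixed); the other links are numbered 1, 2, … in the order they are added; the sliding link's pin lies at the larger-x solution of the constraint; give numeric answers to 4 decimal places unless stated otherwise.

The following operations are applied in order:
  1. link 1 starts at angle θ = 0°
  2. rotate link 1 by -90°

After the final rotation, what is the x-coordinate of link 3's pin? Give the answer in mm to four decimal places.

geometry: r = 17 mm, L = 178 mm, e = 0 mm; θ starts at 0°
rotate link 1 by -90°: θ ← 0° -90° = -90°
crank pin P = (r cos θ, r sin θ) = (0.000000, -17.000000)
h = r sin θ − e = -17.000000 − 0 = -17.000000
x = r cos θ + √(L² − h²) = 0.000000 + 177.186343 = 177.186343

177.1863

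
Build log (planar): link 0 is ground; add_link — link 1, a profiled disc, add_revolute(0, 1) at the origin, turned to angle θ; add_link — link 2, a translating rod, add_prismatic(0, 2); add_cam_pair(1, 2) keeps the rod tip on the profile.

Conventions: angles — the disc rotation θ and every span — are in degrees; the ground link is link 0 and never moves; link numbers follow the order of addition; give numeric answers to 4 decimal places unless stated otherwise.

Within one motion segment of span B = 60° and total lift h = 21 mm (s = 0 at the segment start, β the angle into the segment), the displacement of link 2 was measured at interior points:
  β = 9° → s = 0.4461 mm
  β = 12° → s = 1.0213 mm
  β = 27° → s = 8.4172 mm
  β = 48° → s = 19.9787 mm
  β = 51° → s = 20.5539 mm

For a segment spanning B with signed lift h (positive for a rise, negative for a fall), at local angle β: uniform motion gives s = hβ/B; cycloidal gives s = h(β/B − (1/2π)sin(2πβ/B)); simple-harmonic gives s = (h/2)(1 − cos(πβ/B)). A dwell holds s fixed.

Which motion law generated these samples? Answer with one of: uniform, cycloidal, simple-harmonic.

candidates at β/B = r: uniform s = h·r (linear in β); cycloidal s = h·(r − sin(2πr)/(2π)); simple-harmonic s = (h/2)(1 − cos(πr))
β=9°: printed 0.4461 | uniform 3.1500, cycloidal 0.4461, simple-harmonic 1.1444
β=12°: printed 1.0213 | uniform 4.2000, cycloidal 1.0213, simple-harmonic 2.0053
β=27°: printed 8.4172 | uniform 9.4500, cycloidal 8.4172, simple-harmonic 8.8574
β=48°: printed 19.9787 | uniform 16.8000, cycloidal 19.9787, simple-harmonic 18.9947
β=51°: printed 20.5539 | uniform 17.8500, cycloidal 20.5539, simple-harmonic 19.8556
only one law matches every sample → cycloidal

cycloidal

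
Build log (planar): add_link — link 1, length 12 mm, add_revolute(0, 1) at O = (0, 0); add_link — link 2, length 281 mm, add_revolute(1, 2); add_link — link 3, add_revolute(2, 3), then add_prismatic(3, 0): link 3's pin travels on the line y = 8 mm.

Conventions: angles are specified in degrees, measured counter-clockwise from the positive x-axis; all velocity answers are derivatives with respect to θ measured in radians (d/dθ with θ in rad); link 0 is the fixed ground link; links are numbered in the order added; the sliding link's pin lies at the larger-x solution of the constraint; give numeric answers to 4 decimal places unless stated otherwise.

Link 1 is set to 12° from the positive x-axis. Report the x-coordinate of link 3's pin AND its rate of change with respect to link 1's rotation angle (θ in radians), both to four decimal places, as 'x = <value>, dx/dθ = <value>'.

geometry: r = 12 mm, L = 281 mm, e = 8 mm
crank pin P = (r cos θ, r sin θ) = (11.737771, 2.494940)
h = r sin θ − e = 2.494940 − 8 = -5.505060
x = r cos θ + √(L² − h²) = 11.737771 + 280.946070 = 292.683841
dx/dθ = −r sin θ − h·r cos θ/√(L² − h²) (θ in radians; h = -5.505060) = -2.264942

x = 292.6838, dx/dθ = -2.2649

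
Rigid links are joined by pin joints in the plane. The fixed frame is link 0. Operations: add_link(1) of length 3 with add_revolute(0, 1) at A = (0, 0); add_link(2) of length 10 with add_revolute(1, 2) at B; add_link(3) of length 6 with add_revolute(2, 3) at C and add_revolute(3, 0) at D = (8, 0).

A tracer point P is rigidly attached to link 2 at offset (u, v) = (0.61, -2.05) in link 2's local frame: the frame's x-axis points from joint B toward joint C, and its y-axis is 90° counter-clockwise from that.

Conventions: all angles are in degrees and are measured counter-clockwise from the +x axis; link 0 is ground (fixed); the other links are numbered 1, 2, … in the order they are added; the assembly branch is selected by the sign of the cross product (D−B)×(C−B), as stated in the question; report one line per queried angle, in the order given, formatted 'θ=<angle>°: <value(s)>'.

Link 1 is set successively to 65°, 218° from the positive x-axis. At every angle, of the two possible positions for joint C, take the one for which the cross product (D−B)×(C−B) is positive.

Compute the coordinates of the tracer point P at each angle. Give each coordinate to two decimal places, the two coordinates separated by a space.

A=(0,0), D=(8.00,0)
θ=65°: B = A + 3.00·(cos65°, sin65°) = (1.2679, 2.7189)
θ=65°: |BD| = 7.2605
θ=65°: circle(B,10.00) ∩ circle(D,6.00): a=8.0377, h=5.9495
θ=65°:   candidates: C₊=(10.9486,5.2255) cross=43.196; C₋=(6.4927,-5.8076) cross=-43.196
θ=65°:   branch + wants cross > 0 → take C=(10.9486,5.2255) (cross=43.196)
θ=65°: ex = (C−B)/|BC| = (0.9681,0.2507); ey = (-0.2507,0.9681)
θ=65°: P = B + 0.61·ex + -2.05·ey = (2.3722,0.8873)
θ=218°: B = A + 3.00·(cos218°, sin218°) = (-2.3640, -1.8470)
θ=218°: |BD| = 10.5273
θ=218°: circle(B,10.00) ∩ circle(D,6.00): a=8.3034, h=5.5726
θ=218°:   candidates: C₊=(4.8328,5.0960) cross=58.665; C₋=(6.7882,-5.8764) cross=-58.665
θ=218°:   branch + wants cross > 0 → take C=(4.8328,5.0960) (cross=58.665)
θ=218°: ex = (C−B)/|BC| = (0.7197,0.6943); ey = (-0.6943,0.7197)
θ=218°: P = B + 0.61·ex + -2.05·ey = (-0.5017,-2.8988)

θ=65°: 2.37 0.89
θ=218°: -0.50 -2.90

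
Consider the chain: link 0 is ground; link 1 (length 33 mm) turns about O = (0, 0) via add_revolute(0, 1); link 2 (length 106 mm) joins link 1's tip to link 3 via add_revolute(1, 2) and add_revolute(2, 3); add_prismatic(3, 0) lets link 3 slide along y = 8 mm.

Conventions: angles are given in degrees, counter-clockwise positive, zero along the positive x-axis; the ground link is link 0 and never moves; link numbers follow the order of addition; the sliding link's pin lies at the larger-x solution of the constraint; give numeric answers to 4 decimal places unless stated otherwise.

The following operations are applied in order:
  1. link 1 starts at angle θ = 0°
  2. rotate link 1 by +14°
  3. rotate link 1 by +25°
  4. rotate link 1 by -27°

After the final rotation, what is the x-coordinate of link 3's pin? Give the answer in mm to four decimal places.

geometry: r = 33 mm, L = 106 mm, e = 8 mm; θ starts at 0°
rotate link 1 by +14°: θ ← 0° +14° = 14°
rotate link 1 by +25°: θ ← 14° +25° = 39°
rotate link 1 by -27°: θ ← 39° -27° = 12°
crank pin P = (r cos θ, r sin θ) = (32.278871, 6.861086)
h = r sin θ − e = 6.861086 − 8 = -1.138914
x = r cos θ + √(L² − h²) = 32.278871 + 105.993881 = 138.272752

138.2728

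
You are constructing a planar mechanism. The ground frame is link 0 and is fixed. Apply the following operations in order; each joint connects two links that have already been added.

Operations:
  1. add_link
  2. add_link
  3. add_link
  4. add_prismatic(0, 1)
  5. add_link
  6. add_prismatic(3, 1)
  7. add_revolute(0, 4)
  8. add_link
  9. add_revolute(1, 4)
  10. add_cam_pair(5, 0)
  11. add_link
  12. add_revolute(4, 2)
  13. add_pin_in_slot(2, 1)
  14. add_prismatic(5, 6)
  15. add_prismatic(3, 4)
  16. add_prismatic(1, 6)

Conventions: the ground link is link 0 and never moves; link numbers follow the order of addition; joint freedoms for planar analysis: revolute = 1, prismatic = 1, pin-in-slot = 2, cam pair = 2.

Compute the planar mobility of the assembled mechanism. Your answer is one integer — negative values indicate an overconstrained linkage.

L=1 J1=0 J2=0
add link → L=2 J1=0 J2=0
add link → L=3 J1=0 J2=0
add link → L=4 J1=0 J2=0
P@0,1 dof=1 J1 → L=4 J1=1 J2=0
add link → L=5 J1=1 J2=0
P@3,1 dof=1 J1 → L=5 J1=2 J2=0
R@0,4 dof=1 J1 → L=5 J1=3 J2=0
add link → L=6 J1=3 J2=0
R@1,4 dof=1 J1 → L=6 J1=4 J2=0
C@5,0 dof=2 J2 → L=6 J1=4 J2=1
add link → L=7 J1=4 J2=1
R@4,2 dof=1 J1 → L=7 J1=5 J2=1
PS@2,1 dof=2 J2 → L=7 J1=5 J2=2
P@5,6 dof=1 J1 → L=7 J1=6 J2=2
P@3,4 dof=1 J1 → L=7 J1=7 J2=2
P@1,6 dof=1 J1 → L=7 J1=8 J2=2
M=3(L−1)−2J1−J2=3·6−2·8−2=0

M = 0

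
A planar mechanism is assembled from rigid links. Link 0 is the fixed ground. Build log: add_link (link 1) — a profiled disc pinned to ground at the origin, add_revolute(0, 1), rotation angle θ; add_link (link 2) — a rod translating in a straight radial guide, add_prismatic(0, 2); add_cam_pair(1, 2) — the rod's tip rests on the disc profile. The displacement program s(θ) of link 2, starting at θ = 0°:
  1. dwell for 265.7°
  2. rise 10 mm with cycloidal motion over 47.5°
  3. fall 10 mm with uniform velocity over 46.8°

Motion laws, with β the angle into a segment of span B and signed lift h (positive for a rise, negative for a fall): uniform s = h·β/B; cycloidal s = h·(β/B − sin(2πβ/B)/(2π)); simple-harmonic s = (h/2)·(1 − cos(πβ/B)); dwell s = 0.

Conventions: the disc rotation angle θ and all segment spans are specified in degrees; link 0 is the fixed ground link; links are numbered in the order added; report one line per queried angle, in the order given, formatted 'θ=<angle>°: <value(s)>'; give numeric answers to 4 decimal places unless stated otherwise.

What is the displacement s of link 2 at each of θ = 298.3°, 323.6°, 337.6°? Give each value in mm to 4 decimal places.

seg 1 [0°–265.7°] dwell: s stays 0.0000
seg 2 [265.7°–313.2°] cycloidal, h=10: θ=298.3° here. β=32.6, B=47.5. 10·(0.6863 − sin(2π·0.6863)/(2π)) = 8.3290 → s = 8.3290
seg 2 [265.7°–313.2°] cycloidal, h=10: full span → s += 10 → s = 10.0000
seg 3 [313.2°–360°] uniform, h=-10: θ=323.6° here. β=10.4, B=46.8. -10·10.4/46.8 = -2.2222 → s = 7.7778
seg 3 [313.2°–360°] uniform, h=-10: θ=337.6° here. β=24.4, B=46.8. -10·24.4/46.8 = -5.2137 → s = 4.7863

θ=298.3°: 8.3290
θ=323.6°: 7.7778
θ=337.6°: 4.7863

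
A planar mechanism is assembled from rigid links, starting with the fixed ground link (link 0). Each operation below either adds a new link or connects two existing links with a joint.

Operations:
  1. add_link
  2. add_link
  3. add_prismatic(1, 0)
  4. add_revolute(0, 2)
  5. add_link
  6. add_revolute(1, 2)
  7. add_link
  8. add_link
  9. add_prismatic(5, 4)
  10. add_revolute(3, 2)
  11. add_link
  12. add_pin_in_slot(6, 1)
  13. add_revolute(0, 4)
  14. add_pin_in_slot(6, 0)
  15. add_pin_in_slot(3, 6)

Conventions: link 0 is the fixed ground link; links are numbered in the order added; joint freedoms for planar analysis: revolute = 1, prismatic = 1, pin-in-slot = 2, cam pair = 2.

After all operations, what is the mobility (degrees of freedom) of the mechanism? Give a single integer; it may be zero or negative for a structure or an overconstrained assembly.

L=1 J1=0 J2=0
add link → L=2 J1=0 J2=0
add link → L=3 J1=0 J2=0
P@1,0 dof=1 J1 → L=3 J1=1 J2=0
R@0,2 dof=1 J1 → L=3 J1=2 J2=0
add link → L=4 J1=2 J2=0
R@1,2 dof=1 J1 → L=4 J1=3 J2=0
add link → L=5 J1=3 J2=0
add link → L=6 J1=3 J2=0
P@5,4 dof=1 J1 → L=6 J1=4 J2=0
R@3,2 dof=1 J1 → L=6 J1=5 J2=0
add link → L=7 J1=5 J2=0
PS@6,1 dof=2 J2 → L=7 J1=5 J2=1
R@0,4 dof=1 J1 → L=7 J1=6 J2=1
PS@6,0 dof=2 J2 → L=7 J1=6 J2=2
PS@3,6 dof=2 J2 → L=7 J1=6 J2=3
M=3(L−1)−2J1−J2=3·6−2·6−3=3

M = 3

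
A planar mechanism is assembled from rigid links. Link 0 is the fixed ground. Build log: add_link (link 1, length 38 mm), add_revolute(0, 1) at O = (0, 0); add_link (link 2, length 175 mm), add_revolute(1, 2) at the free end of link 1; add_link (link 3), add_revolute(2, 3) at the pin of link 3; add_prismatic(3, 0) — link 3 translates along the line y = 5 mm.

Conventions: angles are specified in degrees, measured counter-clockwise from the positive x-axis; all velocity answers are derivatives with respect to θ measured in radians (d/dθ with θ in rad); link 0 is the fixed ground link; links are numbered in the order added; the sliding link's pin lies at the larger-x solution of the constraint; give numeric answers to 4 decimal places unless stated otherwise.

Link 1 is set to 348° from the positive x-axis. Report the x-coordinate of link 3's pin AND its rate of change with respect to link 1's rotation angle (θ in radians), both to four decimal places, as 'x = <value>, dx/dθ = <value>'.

geometry: r = 38 mm, L = 175 mm, e = 5 mm
crank pin P = (r cos θ, r sin θ) = (37.169609, -7.900644)
h = r sin θ − e = -7.900644 − 5 = -12.900644
x = r cos θ + √(L² − h²) = 37.169609 + 174.523848 = 211.693456
dx/dθ = −r sin θ − h·r cos θ/√(L² − h²) (θ in radians; h = -12.900644) = 10.648188

x = 211.6935, dx/dθ = 10.6482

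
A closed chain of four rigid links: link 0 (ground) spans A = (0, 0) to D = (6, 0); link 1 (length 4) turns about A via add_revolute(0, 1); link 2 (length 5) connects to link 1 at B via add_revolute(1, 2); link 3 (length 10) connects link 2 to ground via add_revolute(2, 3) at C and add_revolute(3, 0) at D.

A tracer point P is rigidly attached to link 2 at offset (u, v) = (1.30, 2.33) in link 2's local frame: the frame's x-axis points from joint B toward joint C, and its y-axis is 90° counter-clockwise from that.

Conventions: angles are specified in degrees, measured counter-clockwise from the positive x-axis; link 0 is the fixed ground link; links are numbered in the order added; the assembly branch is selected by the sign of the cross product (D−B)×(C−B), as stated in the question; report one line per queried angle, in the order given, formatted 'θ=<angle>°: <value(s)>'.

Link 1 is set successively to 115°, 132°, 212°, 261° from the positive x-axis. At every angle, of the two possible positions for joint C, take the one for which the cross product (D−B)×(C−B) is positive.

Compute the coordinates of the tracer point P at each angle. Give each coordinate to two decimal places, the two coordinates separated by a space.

A=(0,0), D=(6.00,0)
θ=115°: B = A + 4.00·(cos115°, sin115°) = (-1.6905, 3.6252)
θ=115°: |BD| = 8.5021
θ=115°: circle(B,5.00) ∩ circle(D,10.00): a=-0.1596, h=4.9975
θ=115°:   candidates: C₊=(0.2960,8.2137) cross=42.489; C₋=(-3.9657,-0.8271) cross=-42.489
θ=115°:   branch + wants cross > 0 → take C=(0.2960,8.2137) (cross=42.489)
θ=115°: ex = (C−B)/|BC| = (0.3973,0.9177); ey = (-0.9177,0.3973)
θ=115°: P = B + 1.30·ex + 2.33·ey = (-3.3122,5.7439)
θ=132°: B = A + 4.00·(cos132°, sin132°) = (-2.6765, 2.9726)
θ=132°: |BD| = 9.1716
θ=132°: circle(B,5.00) ∩ circle(D,10.00): a=0.4971, h=4.9752
θ=132°:   candidates: C₊=(-0.5938,7.5181) cross=45.631; C₋=(-3.8188,-1.8952) cross=-45.631
θ=132°:   branch + wants cross > 0 → take C=(-0.5938,7.5181) (cross=45.631)
θ=132°: ex = (C−B)/|BC| = (0.4166,0.9091); ey = (-0.9091,0.4166)
θ=132°: P = B + 1.30·ex + 2.33·ey = (-4.2532,5.1250)
θ=212°: B = A + 4.00·(cos212°, sin212°) = (-3.3922, -2.1197)
θ=212°: |BD| = 9.6284
θ=212°: circle(B,5.00) ∩ circle(D,10.00): a=0.9195, h=4.9147
θ=212°:   candidates: C₊=(-3.5772,2.8769) cross=47.321; C₋=(-1.4133,-6.7114) cross=-47.321
θ=212°:   branch + wants cross > 0 → take C=(-3.5772,2.8769) (cross=47.321)
θ=212°: ex = (C−B)/|BC| = (-0.0370,0.9993); ey = (-0.9993,-0.0370)
θ=212°: P = B + 1.30·ex + 2.33·ey = (-5.7687,-0.9068)
θ=261°: B = A + 4.00·(cos261°, sin261°) = (-0.6257, -3.9508)
θ=261°: |BD| = 7.7142
θ=261°: circle(B,5.00) ∩ circle(D,10.00): a=-1.0041, h=4.8981
θ=261°:   candidates: C₊=(-3.9967,-0.2579) cross=37.785; C₋=(1.0204,-8.6720) cross=-37.785
θ=261°:   branch + wants cross > 0 → take C=(-3.9967,-0.2579) (cross=37.785)
θ=261°: ex = (C−B)/|BC| = (-0.6742,0.7386); ey = (-0.7386,-0.6742)
θ=261°: P = B + 1.30·ex + 2.33·ey = (-3.2230,-4.5615)

θ=115°: -3.31 5.74
θ=132°: -4.25 5.12
θ=212°: -5.77 -0.91
θ=261°: -3.22 -4.56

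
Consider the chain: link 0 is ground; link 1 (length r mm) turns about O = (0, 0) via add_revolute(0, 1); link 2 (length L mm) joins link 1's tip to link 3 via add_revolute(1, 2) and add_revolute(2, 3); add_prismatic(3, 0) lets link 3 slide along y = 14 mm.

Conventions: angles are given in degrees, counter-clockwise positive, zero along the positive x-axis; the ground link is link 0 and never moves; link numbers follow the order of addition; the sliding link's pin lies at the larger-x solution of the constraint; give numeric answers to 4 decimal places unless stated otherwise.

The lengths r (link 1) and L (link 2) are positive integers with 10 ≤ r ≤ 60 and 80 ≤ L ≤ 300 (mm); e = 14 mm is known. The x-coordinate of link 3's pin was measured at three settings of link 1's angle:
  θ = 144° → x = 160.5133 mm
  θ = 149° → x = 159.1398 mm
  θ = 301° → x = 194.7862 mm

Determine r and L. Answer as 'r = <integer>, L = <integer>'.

constraint per measurement: (x − r cos θ)² + (r sin θ − e)² = L²
subtracting the θ₁ and θ₂ equations cancels the r² and L² terms:
r = (x₁² − x₂²) / (2[(x₁cos θ₁ + e sin θ₁) − (x₂cos θ₂ + e sin θ₂)]) = 28.9993 → r = 29
L² = (x₁ − r cos θ₁)² + (r sin θ₁ − e)² = 33856.0011 → L = 184.0000 → L = 184
check at θ₃=301°: x = 194.7862 (printed 194.7862) ✓

r = 29, L = 184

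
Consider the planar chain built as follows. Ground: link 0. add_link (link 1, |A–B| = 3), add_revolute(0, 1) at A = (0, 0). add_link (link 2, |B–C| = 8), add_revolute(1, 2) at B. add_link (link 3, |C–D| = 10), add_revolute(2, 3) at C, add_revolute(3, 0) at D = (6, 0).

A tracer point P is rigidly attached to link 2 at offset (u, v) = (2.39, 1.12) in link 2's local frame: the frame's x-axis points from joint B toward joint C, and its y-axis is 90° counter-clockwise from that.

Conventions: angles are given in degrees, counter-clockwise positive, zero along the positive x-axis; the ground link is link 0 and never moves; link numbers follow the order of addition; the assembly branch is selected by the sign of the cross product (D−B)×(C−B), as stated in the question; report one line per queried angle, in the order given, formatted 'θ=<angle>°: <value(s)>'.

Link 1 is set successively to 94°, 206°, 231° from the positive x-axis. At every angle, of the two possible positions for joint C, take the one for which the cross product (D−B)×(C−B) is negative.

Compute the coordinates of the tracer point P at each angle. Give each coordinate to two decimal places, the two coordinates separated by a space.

A=(0,0), D=(6.00,0)
θ=94°: B = A + 3.00·(cos94°, sin94°) = (-0.2093, 2.9927)
θ=94°: |BD| = 6.8928
θ=94°: circle(B,8.00) ∩ circle(D,10.00): a=0.8350, h=7.9563
θ=94°:   candidates: C₊=(3.9974,9.7974) cross=54.842; C₋=(-2.9115,-4.5371) cross=-54.842
θ=94°:   branch - wants cross < 0 → take C=(-2.9115,-4.5371) (cross=-54.842)
θ=94°: ex = (C−B)/|BC| = (-0.3378,-0.9412); ey = (0.9412,-0.3378)
θ=94°: P = B + 2.39·ex + 1.12·ey = (0.0376,0.3649)
θ=206°: B = A + 3.00·(cos206°, sin206°) = (-2.6964, -1.3151)
θ=206°: |BD| = 8.7953
θ=206°: circle(B,8.00) ∩ circle(D,10.00): a=2.3511, h=7.6467
θ=206°:   candidates: C₊=(-1.5151,6.5972) cross=67.255; C₋=(0.7716,-8.5243) cross=-67.255
θ=206°:   branch - wants cross < 0 → take C=(0.7716,-8.5243) (cross=-67.255)
θ=206°: ex = (C−B)/|BC| = (0.4335,-0.9012); ey = (0.9012,0.4335)
θ=206°: P = B + 2.39·ex + 1.12·ey = (-0.6510,-2.9833)
θ=231°: B = A + 3.00·(cos231°, sin231°) = (-1.8880, -2.3314)
θ=231°: |BD| = 8.2253
θ=231°: circle(B,8.00) ∩ circle(D,10.00): a=1.9243, h=7.7651
θ=231°:   candidates: C₊=(-2.2436,5.6607) cross=63.870; C₋=(2.1584,-9.2327) cross=-63.870
θ=231°:   branch - wants cross < 0 → take C=(2.1584,-9.2327) (cross=-63.870)
θ=231°: ex = (C−B)/|BC| = (0.5058,-0.8627); ey = (0.8627,0.5058)
θ=231°: P = B + 2.39·ex + 1.12·ey = (0.2871,-3.8267)

θ=94°: 0.04 0.36
θ=206°: -0.65 -2.98
θ=231°: 0.29 -3.83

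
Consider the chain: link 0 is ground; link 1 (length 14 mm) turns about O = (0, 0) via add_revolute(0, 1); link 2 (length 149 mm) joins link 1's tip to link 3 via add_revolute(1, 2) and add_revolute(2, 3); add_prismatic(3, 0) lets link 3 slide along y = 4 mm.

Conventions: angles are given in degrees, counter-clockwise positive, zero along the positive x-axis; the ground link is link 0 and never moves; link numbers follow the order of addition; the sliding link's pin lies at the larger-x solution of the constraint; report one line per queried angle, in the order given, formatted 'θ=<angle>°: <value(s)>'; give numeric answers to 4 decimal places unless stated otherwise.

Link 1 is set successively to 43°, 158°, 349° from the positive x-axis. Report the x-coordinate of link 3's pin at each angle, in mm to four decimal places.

geometry: r = 14 mm, L = 149 mm, e = 4 mm
θ=43°: crank pin P = (r cos θ, r sin θ) = (10.238952, 9.547977)
θ=43°: h = r sin θ − e = 9.547977 − 4 = 5.547977
θ=43°: x = r cos θ + √(L² − h²) = 10.238952 + 148.896675 = 159.135627
θ=158°: crank pin P = (r cos θ, r sin θ) = (-12.980574, 5.244492)
θ=158°: h = r sin θ − e = 5.244492 − 4 = 1.244492
θ=158°: x = r cos θ + √(L² − h²) = -12.980574 + 148.994803 = 136.014229
θ=349°: crank pin P = (r cos θ, r sin θ) = (13.742781, -2.671326)
θ=349°: h = r sin θ − e = -2.671326 − 4 = -6.671326
θ=349°: x = r cos θ + √(L² − h²) = 13.742781 + 148.850574 = 162.593355

θ=43°: 159.1356
θ=158°: 136.0142
θ=349°: 162.5934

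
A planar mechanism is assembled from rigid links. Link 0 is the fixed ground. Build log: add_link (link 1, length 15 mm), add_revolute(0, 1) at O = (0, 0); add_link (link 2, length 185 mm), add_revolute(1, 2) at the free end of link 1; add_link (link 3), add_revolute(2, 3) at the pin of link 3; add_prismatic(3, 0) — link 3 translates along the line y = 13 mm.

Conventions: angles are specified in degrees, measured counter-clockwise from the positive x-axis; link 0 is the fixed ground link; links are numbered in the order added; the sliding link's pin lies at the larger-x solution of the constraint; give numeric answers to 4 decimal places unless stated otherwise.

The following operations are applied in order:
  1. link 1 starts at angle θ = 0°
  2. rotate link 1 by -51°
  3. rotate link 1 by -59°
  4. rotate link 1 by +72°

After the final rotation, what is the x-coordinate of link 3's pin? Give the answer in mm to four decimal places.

geometry: r = 15 mm, L = 185 mm, e = 13 mm; θ starts at 0°
rotate link 1 by -51°: θ ← 0° -51° = -51°
rotate link 1 by -59°: θ ← -51° -59° = -110°
rotate link 1 by +72°: θ ← -110° +72° = -38°
crank pin P = (r cos θ, r sin θ) = (11.820161, -9.234922)
h = r sin θ − e = -9.234922 − 13 = -22.234922
x = r cos θ + √(L² − h²) = 11.820161 + 183.658945 = 195.479107

195.4791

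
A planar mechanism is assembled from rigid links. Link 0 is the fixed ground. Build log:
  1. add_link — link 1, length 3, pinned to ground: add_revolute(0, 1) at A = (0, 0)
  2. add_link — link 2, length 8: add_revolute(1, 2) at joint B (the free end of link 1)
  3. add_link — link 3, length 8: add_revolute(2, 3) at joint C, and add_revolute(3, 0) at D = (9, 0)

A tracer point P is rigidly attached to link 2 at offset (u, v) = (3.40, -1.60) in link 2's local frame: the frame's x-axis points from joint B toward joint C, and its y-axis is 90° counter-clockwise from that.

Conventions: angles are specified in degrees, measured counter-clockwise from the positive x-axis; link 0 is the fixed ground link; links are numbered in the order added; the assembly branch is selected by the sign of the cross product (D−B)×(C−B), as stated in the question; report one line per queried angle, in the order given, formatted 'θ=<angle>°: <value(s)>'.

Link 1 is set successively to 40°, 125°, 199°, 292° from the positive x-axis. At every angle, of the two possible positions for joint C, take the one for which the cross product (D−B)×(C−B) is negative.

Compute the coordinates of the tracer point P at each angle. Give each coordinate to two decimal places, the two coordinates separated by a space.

A=(0,0), D=(9.00,0)
θ=40°: B = A + 3.00·(cos40°, sin40°) = (2.2981, 1.9284)
θ=40°: |BD| = 6.9738
θ=40°: circle(B,8.00) ∩ circle(D,8.00): a=3.4869, h=7.2001
θ=40°:   candidates: C₊=(7.6400,7.8836) cross=50.212; C₋=(3.6581,-5.9552) cross=-50.212
θ=40°:   branch - wants cross < 0 → take C=(3.6581,-5.9552) (cross=-50.212)
θ=40°: ex = (C−B)/|BC| = (0.1700,-0.9854); ey = (0.9854,0.1700)
θ=40°: P = B + 3.40·ex + -1.60·ey = (1.2994,-1.6941)
θ=125°: B = A + 3.00·(cos125°, sin125°) = (-1.7207, 2.4575)
θ=125°: |BD| = 10.9988
θ=125°: circle(B,8.00) ∩ circle(D,8.00): a=5.4994, h=5.8101
θ=125°:   candidates: C₊=(4.9378,6.8919) cross=63.903; C₋=(2.3415,-4.4344) cross=-63.903
θ=125°:   branch - wants cross < 0 → take C=(2.3415,-4.4344) (cross=-63.903)
θ=125°: ex = (C−B)/|BC| = (0.5078,-0.8615); ey = (0.8615,0.5078)
θ=125°: P = B + 3.40·ex + -1.60·ey = (-1.3727,-1.2840)
θ=199°: B = A + 3.00·(cos199°, sin199°) = (-2.8366, -0.9767)
θ=199°: |BD| = 11.8768
θ=199°: circle(B,8.00) ∩ circle(D,8.00): a=5.9384, h=5.3606
θ=199°:   candidates: C₊=(2.6409,4.8540) cross=63.666; C₋=(3.5226,-5.8307) cross=-63.666
θ=199°:   branch - wants cross < 0 → take C=(3.5226,-5.8307) (cross=-63.666)
θ=199°: ex = (C−B)/|BC| = (0.7949,-0.6068); ey = (0.6068,0.7949)
θ=199°: P = B + 3.40·ex + -1.60·ey = (-1.1047,-4.3115)
θ=292°: B = A + 3.00·(cos292°, sin292°) = (1.1238, -2.7816)
θ=292°: |BD| = 8.3529
θ=292°: circle(B,8.00) ∩ circle(D,8.00): a=4.1765, h=6.8233
θ=292°:   candidates: C₊=(2.7897,5.0431) cross=56.994; C₋=(7.3341,-7.8246) cross=-56.994
θ=292°:   branch - wants cross < 0 → take C=(7.3341,-7.8246) (cross=-56.994)
θ=292°: ex = (C−B)/|BC| = (0.7763,-0.6304); ey = (0.6304,0.7763)
θ=292°: P = B + 3.40·ex + -1.60·ey = (2.7546,-6.1669)

θ=40°: 1.30 -1.69
θ=125°: -1.37 -1.28
θ=199°: -1.10 -4.31
θ=292°: 2.75 -6.17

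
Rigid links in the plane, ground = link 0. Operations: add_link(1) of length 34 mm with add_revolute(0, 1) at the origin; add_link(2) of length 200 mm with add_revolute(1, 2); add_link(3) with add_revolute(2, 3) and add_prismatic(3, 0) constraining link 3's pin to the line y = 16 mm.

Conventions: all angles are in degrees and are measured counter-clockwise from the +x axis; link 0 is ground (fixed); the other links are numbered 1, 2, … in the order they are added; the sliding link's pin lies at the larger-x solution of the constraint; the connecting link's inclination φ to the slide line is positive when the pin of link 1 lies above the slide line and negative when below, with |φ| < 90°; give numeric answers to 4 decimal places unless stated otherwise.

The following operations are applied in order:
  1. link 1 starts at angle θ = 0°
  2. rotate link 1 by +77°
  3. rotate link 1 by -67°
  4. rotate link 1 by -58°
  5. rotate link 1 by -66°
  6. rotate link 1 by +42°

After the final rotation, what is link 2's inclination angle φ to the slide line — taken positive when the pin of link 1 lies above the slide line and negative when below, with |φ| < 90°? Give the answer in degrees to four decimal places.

geometry: r = 34 mm, L = 200 mm, e = 16 mm; θ starts at 0°
rotate link 1 by +77°: θ ← 0° +77° = 77°
rotate link 1 by -67°: θ ← 77° -67° = 10°
rotate link 1 by -58°: θ ← 10° -58° = -48°
rotate link 1 by -66°: θ ← -48° -66° = -114°
rotate link 1 by +42°: θ ← -114° +42° = -72°
h = r sin θ − e = -32.335922 − 16 = -48.335922
sin φ = h / L = -48.335922 / 200 = -0.24167961
φ = arcsin(-0.24167961) = -13.985693°

-13.9857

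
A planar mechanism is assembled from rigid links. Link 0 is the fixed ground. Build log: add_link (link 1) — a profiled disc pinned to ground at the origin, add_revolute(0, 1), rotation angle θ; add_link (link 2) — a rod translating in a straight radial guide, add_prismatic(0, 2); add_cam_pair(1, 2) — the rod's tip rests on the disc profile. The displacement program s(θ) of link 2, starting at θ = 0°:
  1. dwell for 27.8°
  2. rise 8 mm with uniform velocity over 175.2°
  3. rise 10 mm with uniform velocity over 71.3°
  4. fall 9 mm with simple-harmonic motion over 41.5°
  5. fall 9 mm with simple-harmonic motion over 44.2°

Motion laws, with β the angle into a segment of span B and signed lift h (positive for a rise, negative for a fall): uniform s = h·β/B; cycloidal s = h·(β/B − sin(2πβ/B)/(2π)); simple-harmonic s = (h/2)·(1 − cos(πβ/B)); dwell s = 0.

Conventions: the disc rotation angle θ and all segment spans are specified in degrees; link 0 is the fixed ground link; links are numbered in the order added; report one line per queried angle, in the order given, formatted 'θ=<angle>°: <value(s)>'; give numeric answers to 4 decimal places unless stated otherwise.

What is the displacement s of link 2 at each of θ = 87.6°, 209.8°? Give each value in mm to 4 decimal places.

seg 1 [0°–27.8°] dwell: s stays 0.0000
seg 2 [27.8°–203°] uniform, h=8: θ=87.6° here. β=59.8, B=175.2. 8·59.8/175.2 = 2.7306 → s = 2.7306
seg 2 [27.8°–203°] uniform, h=8: full span → s += 8 → s = 8.0000
seg 3 [203°–274.3°] uniform, h=10: θ=209.8° here. β=6.8, B=71.3. 10·6.8/71.3 = 0.9537 → s = 8.9537

θ=87.6°: 2.7306
θ=209.8°: 8.9537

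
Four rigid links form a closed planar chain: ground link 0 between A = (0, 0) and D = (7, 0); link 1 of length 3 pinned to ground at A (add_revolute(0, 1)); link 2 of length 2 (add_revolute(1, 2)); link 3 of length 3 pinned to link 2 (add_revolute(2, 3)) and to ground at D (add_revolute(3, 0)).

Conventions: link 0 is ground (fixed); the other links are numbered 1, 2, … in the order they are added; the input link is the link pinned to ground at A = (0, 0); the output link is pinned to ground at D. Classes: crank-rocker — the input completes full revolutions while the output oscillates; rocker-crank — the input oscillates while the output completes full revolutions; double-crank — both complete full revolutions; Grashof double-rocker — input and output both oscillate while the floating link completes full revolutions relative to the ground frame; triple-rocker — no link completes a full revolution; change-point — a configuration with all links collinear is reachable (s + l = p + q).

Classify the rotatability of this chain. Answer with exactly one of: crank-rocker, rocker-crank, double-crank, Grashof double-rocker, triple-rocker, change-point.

lengths: ground=7, input=3, coupler=2, output=3
sorted: s=2 (shortest), l=7 (longest), p+q=6
s + l = 9 vs p + q = 6
s + l > p + q → non-Grashof → no link fully rotates → triple-rocker

triple-rocker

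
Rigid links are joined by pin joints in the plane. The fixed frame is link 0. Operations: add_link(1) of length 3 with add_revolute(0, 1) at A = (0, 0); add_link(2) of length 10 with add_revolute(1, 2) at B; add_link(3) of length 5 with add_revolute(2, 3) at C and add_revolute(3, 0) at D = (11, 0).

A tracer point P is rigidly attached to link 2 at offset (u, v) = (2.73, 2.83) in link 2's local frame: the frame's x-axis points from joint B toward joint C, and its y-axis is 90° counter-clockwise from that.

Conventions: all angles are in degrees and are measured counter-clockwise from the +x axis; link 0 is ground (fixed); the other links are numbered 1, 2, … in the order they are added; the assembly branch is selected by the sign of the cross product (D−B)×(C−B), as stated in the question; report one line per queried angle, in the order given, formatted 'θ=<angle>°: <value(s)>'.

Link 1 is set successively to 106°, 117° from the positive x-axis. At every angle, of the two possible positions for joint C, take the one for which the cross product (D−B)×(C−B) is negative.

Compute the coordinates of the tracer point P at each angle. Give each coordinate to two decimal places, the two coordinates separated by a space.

A=(0,0), D=(11.00,0)
θ=106°: B = A + 3.00·(cos106°, sin106°) = (-0.8269, 2.8838)
θ=106°: |BD| = 12.1734
θ=106°: circle(B,10.00) ∩ circle(D,5.00): a=9.1672, h=3.9953
θ=106°:   candidates: C₊=(9.0258,4.5938) cross=48.637; C₋=(7.1329,-3.1694) cross=-48.637
θ=106°:   branch - wants cross < 0 → take C=(7.1329,-3.1694) (cross=-48.637)
θ=106°: ex = (C−B)/|BC| = (0.7960,-0.6053); ey = (0.6053,0.7960)
θ=106°: P = B + 2.73·ex + 2.83·ey = (3.0592,3.4839)
θ=117°: B = A + 3.00·(cos117°, sin117°) = (-1.3620, 2.6730)
θ=117°: |BD| = 12.6477
θ=117°: circle(B,10.00) ∩ circle(D,5.00): a=9.2888, h=3.7038
θ=117°:   candidates: C₊=(8.4998,4.3300) cross=46.844; C₋=(6.9342,-2.9103) cross=-46.844
θ=117°:   branch - wants cross < 0 → take C=(6.9342,-2.9103) (cross=-46.844)
θ=117°: ex = (C−B)/|BC| = (0.8296,-0.5583); ey = (0.5583,0.8296)
θ=117°: P = B + 2.73·ex + 2.83·ey = (2.4830,3.4966)

θ=106°: 3.06 3.48
θ=117°: 2.48 3.50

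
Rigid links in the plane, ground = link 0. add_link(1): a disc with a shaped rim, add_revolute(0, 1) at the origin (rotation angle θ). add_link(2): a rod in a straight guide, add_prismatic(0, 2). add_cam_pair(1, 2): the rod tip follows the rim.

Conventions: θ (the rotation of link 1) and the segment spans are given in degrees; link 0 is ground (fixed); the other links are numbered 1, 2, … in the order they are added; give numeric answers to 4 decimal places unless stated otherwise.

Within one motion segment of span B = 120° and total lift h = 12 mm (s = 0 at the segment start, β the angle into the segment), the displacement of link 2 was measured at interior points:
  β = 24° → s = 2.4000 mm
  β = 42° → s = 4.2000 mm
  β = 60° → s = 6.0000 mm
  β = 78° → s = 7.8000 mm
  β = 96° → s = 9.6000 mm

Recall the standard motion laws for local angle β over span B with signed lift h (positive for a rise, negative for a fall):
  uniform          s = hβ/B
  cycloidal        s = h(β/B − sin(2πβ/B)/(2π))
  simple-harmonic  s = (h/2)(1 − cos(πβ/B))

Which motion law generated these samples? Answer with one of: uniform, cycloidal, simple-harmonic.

candidates at β/B = r: uniform s = h·r (linear in β); cycloidal s = h·(r − sin(2πr)/(2π)); simple-harmonic s = (h/2)(1 − cos(πr))
β=24°: printed 2.4000 | uniform 2.4000, cycloidal 0.5836, simple-harmonic 1.1459
β=42°: printed 4.2000 | uniform 4.2000, cycloidal 2.6549, simple-harmonic 3.2761
β=60°: printed 6.0000 | uniform 6.0000, cycloidal 6.0000, simple-harmonic 6.0000
β=78°: printed 7.8000 | uniform 7.8000, cycloidal 9.3451, simple-harmonic 8.7239
β=96°: printed 9.6000 | uniform 9.6000, cycloidal 11.4164, simple-harmonic 10.8541
only one law matches every sample → uniform

uniform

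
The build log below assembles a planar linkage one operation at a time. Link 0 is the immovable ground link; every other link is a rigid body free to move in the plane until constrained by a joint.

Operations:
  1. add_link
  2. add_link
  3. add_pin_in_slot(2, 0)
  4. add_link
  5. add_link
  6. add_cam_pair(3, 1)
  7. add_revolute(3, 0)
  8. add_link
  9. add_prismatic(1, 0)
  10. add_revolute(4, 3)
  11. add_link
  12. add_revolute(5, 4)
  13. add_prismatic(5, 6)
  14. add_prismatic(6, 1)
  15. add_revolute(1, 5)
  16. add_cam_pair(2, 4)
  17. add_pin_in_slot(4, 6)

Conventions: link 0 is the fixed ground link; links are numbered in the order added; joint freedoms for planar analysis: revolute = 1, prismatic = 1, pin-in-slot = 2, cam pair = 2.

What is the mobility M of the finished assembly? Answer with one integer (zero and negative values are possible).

ground; <1,0,0>
#1 <2,0,0>
#2 <3,0,0>
PS:2↔0 J2 <3,0,1>
#3 <4,0,1>
#4 <5,0,1>
C:3↔1 J2 <5,0,2>
R:3↔0 J1 <5,1,2>
#5 <6,1,2>
P:1↔0 J1 <6,2,2>
R:4↔3 J1 <6,3,2>
#6 <7,3,2>
R:5↔4 J1 <7,4,2>
P:5↔6 J1 <7,5,2>
P:6↔1 J1 <7,6,2>
R:1↔5 J1 <7,7,2>
C:2↔4 J2 <7,7,3>
PS:4↔6 J2 <7,7,4>
3×6 − 2×7 − 1×4 = 0

M = 0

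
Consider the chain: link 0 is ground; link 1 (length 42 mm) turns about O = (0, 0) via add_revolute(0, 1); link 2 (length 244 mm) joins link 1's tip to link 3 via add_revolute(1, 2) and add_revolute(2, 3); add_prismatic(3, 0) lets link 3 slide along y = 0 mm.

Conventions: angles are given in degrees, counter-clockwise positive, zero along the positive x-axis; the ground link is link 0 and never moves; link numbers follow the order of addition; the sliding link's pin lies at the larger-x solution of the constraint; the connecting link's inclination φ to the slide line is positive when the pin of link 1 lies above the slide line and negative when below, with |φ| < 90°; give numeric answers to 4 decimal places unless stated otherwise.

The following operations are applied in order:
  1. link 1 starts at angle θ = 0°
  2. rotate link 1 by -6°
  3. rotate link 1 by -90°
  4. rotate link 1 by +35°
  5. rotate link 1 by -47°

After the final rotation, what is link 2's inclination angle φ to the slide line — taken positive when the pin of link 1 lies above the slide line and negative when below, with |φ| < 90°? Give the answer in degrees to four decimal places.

geometry: r = 42 mm, L = 244 mm, e = 0 mm; θ starts at 0°
rotate link 1 by -6°: θ ← 0° -6° = -6°
rotate link 1 by -90°: θ ← -6° -90° = -96°
rotate link 1 by +35°: θ ← -96° +35° = -61°
rotate link 1 by -47°: θ ← -61° -47° = -108°
h = r sin θ − e = -39.944374 − 0 = -39.944374
sin φ = h / L = -39.944374 / 244 = -0.16370645
φ = arcsin(-0.16370645) = -9.422098°

-9.4221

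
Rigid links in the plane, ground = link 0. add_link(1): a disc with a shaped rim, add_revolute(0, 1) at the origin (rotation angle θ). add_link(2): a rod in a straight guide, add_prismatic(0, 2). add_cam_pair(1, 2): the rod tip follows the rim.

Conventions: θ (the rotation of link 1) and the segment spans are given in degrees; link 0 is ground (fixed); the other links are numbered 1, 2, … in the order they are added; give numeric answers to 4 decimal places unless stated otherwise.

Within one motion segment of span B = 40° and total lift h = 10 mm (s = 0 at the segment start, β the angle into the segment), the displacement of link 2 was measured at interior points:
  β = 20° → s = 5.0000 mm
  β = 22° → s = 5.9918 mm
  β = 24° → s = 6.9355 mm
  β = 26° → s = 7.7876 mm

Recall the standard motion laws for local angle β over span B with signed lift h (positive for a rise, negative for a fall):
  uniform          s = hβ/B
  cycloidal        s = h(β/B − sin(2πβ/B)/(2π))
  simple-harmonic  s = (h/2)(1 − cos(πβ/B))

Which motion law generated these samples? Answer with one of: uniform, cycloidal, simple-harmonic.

candidates at β/B = r: uniform s = h·r (linear in β); cycloidal s = h·(r − sin(2πr)/(2π)); simple-harmonic s = (h/2)(1 − cos(πr))
β=20°: printed 5.0000 | uniform 5.0000, cycloidal 5.0000, simple-harmonic 5.0000
β=22°: printed 5.9918 | uniform 5.5000, cycloidal 5.9918, simple-harmonic 5.7822
β=24°: printed 6.9355 | uniform 6.0000, cycloidal 6.9355, simple-harmonic 6.5451
β=26°: printed 7.7876 | uniform 6.5000, cycloidal 7.7876, simple-harmonic 7.2700
only one law matches every sample → cycloidal

cycloidal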